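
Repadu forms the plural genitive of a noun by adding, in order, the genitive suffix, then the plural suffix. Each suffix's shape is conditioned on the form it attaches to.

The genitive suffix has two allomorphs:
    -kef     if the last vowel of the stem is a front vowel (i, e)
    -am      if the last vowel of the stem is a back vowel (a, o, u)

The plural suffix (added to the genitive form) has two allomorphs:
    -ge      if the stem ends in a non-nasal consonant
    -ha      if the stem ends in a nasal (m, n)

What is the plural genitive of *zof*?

zofamha

Since the last vowel of *zof* is /o/ (a back vowel), it takes -am, giving *zofam*.
Since the final consonant of the genitive form *zofam* is /m/ (a nasal), it takes -ha, giving *zofamha*.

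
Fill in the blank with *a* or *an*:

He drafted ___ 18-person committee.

The indefinite article is chosen by the initial *sound* of the following word, not its spelling.
The number *18* is spoken "eighteen", beginning with /ˌeɪˈtiːn/ — a vowel sound.
So the article is *an*: He drafted an 18-person committee.

an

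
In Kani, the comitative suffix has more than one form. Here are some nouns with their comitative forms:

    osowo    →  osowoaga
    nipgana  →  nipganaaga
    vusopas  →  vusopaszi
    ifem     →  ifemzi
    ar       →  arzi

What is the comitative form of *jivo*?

jivoaga

The pattern is consonant vs. vowel: -zi when the stem ends in a consonant (*vusopas*, *ifem*, *ar*); -aga when the stem ends in a vowel (*osowo*, *nipgana*).
Since the final sound of *jivo* is /o/ (a vowel), it takes -aga, giving *jivoaga*.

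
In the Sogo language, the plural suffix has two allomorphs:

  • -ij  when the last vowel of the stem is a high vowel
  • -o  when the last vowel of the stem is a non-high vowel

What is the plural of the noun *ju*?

juij

*ju* — last vowel /u/ (a high vowel) → -ij → *juij*.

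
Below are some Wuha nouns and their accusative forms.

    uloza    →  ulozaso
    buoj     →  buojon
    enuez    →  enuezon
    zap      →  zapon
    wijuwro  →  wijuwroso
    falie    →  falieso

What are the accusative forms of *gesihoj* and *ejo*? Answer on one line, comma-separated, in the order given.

The pattern is consonant vs. vowel: -on when the stem ends in a consonant (*buoj*, *enuez*, *zap*); -so when the stem ends in a vowel (*uloza*, *wijuwro*, *falie*).
The final sound of *gesihoj* is /j/, which is a consonant, so the suffix is -on, giving *gesihojon*.
Since the final sound of *ejo* is /o/ (a vowel), it takes -so, giving *ejoso*.

gesihojon, ejoso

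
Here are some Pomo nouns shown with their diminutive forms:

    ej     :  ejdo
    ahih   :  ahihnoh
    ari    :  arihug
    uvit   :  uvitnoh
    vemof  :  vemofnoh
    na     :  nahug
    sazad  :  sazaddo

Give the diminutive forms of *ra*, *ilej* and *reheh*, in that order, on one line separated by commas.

Looking at the final sound of each stem: -noh when the stem ends in a voiceless consonant (*ahih*, *uvit*, *vemof*); -do when the stem ends in a voiced consonant (*ej*, *sazad*); -hug when the stem ends in a vowel (*ari*, *na*).
*ra*: final sound = /a/, a vowel → -hug → *rahug*.
Since the final sound of *ilej* is /j/ (a voiced consonant), it takes -do, giving *ilejdo*.
*reheh* — final sound /h/ (a voiceless consonant) → -noh → *rehehnoh*.

rahug, ilejdo, rehehnoh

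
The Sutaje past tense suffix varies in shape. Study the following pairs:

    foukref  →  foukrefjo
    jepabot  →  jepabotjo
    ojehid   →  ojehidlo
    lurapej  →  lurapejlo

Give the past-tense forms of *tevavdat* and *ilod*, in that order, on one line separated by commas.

Looking at the final consonant of each stem: -jo when the stem ends in a voiceless consonant (*foukref*, *jepabot*); -lo when the stem ends in a voiced consonant (*ojehid*, *lurapej*).
*tevavdat*: final consonant = /t/, voiceless → -jo → *tevavdatjo*.
*ilod* — final consonant /d/ (voiced) → -lo → *ilodlo*.

tevavdatjo, ilodlo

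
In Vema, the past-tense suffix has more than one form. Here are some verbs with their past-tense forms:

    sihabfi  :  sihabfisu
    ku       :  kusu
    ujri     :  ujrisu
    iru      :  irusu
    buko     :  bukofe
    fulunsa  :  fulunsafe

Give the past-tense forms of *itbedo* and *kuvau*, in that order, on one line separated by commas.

itbedofe, kuvausu

The suffix is conditioned by the last vowel: -su when the last vowel of the stem is a high vowel (*sihabfi*, *ku*, *ujri*, *iru*); -fe when the last vowel of the stem is a non-high vowel (*buko*, *fulunsa*).
The last vowel of *itbedo* is /o/, which is a non-high vowel, so the suffix is -fe, giving *itbedofe*.
*kuvau*: last vowel = /u/, a high vowel → -su → *kuvausu*.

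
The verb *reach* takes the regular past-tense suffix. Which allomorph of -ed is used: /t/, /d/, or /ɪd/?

/t/

The stem *reach* ends in a voiceless consonant other than /t/.
The -ed suffix is realized as /ɪd/ after /t, d/; as /t/ after other voiceless consonants; and as /d/ after other voiced sounds.
So -ed on *reach* is pronounced /t/.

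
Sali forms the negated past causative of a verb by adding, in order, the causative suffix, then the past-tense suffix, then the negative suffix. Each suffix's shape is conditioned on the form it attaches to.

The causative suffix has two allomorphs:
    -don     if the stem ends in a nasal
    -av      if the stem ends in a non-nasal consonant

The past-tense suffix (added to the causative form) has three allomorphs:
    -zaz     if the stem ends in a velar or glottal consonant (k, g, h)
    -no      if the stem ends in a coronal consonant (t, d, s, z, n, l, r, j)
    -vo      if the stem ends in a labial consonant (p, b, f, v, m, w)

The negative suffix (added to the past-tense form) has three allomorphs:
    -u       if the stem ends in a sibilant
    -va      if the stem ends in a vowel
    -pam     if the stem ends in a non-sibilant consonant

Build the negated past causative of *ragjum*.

ragjumdonnova

Since the final consonant of *ragjum* is /m/ (a nasal), it takes -don, giving *ragjumdon*.
The causative form *ragjumdon* — final consonant /n/ (coronal) → -no → *ragjumdonno*.
The past-tense form *ragjumdonno* — final sound /o/ (a vowel) → -va → *ragjumdonnova*.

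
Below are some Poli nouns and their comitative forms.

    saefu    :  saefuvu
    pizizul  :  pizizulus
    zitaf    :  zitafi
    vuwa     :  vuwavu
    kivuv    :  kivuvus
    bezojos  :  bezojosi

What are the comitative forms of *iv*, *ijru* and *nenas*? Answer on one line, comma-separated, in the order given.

ivus, ijruvu, nenasi

Looking at the final sound of each stem: -i when the stem ends in a voiceless consonant (*zitaf*, *bezojos*); -us when the stem ends in a voiced consonant (*pizizul*, *kivuv*); -vu when the stem ends in a vowel (*saefu*, *vuwa*).
Since the final sound of *iv* is /v/ (a voiced consonant), it takes -us, giving *ivus*.
The final sound of *ijru* is /u/, which is a vowel, so the suffix is -vu, giving *ijruvu*.
The final sound of *nenas* is /s/, which is a voiceless consonant, so the suffix is -i, giving *nenasi*.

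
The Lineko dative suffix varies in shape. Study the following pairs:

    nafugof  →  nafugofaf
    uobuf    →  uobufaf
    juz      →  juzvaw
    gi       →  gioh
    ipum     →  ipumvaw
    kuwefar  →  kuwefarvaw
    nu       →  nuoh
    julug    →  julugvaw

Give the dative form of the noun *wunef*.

wunefaf

The suffix is conditioned by the final sound: -af when the stem ends in a voiceless consonant (*nafugof*, *uobuf*); -vaw when the stem ends in a voiced consonant (*juz*, *ipum*, *kuwefar*, *julug*); -oh when the stem ends in a vowel (*gi*, *nu*).
*wunef*: final sound = /f/, a voiceless consonant → -af → *wunefaf*.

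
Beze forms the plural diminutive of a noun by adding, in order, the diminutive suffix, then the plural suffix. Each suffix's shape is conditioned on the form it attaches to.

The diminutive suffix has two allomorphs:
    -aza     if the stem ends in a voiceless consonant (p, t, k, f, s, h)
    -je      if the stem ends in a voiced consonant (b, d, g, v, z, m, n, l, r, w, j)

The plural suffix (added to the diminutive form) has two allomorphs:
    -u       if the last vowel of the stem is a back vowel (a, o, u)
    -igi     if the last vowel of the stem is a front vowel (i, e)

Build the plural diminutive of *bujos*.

The final consonant of *bujos* is /s/, which is voiceless, so the diminutive suffix is -aza, giving *bujosaza*.
Since the last vowel of the diminutive form *bujosaza* is /a/ (a back vowel), it takes -u, giving *bujosazau*.

bujosazau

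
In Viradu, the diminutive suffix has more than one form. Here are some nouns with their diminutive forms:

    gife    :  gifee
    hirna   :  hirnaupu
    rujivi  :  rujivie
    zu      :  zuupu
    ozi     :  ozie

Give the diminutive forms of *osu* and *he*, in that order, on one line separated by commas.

osuupu, hee

The alternation tracks the last vowel of the stem — -e when the last vowel of the stem is a front vowel (*gife*, *rujivi*, *ozi*); -upu when the last vowel of the stem is a back vowel (*hirna*, *zu*).
*osu* — last vowel /u/ (a back vowel) → -upu → *osuupu*.
The last vowel of *he* is /e/, which is a front vowel, so the suffix is -e, giving *hee*.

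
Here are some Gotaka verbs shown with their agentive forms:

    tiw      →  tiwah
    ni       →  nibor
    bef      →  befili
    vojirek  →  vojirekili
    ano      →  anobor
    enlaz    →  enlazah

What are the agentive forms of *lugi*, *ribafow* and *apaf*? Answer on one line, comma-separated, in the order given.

lugibor, ribafowah, apafili

The suffix is conditioned by the final sound: -ili when the stem ends in a voiceless consonant (*bef*, *vojirek*); -ah when the stem ends in a voiced consonant (*tiw*, *enlaz*); -bor when the stem ends in a vowel (*ni*, *ano*).
The final sound of *lugi* is /i/, which is a vowel, so the suffix is -bor, giving *lugibor*.
*ribafow*: final sound = /w/, a voiced consonant → -ah → *ribafowah*.
*apaf*: final sound = /f/, a voiceless consonant → -ili → *apafili*.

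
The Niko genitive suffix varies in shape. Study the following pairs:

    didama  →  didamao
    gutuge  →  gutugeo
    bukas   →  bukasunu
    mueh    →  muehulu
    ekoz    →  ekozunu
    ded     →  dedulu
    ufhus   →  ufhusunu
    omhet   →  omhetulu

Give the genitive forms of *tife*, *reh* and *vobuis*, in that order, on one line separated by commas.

tifeo, rehulu, vobuisunu

The alternation tracks the final sound of the stem — -unu when the stem ends in a sibilant (*bukas*, *ekoz*, *ufhus*); -ulu when the stem ends in a non-sibilant consonant (*mueh*, *ded*, *omhet*); -o when the stem ends in a vowel (*didama*, *gutuge*).
The final sound of *tife* is /e/, which is a vowel, so the suffix is -o, giving *tifeo*.
*reh* — final sound /h/ (a non-sibilant consonant) → -ulu → *rehulu*.
The final sound of *vobuis* is /s/, which is a sibilant, so the suffix is -unu, giving *vobuisunu*.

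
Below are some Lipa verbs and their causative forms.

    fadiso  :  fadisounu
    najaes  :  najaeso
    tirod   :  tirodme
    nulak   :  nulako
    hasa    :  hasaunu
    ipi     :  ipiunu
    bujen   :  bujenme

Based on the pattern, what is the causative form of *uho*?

uhounu

The alternation tracks the final sound of the stem — -o when the stem ends in a voiceless consonant (*najaes*, *nulak*); -me when the stem ends in a voiced consonant (*tirod*, *bujen*); -unu when the stem ends in a vowel (*fadiso*, *hasa*, *ipi*).
*uho*: final sound = /o/, a vowel → -unu → *uhounu*.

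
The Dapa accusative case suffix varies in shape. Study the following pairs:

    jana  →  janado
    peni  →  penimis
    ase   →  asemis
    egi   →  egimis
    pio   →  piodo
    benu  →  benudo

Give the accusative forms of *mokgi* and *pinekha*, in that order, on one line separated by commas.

The alternation tracks the last vowel of the stem — -mis when the last vowel of the stem is a front vowel (*peni*, *ase*, *egi*); -do when the last vowel of the stem is a back vowel (*jana*, *pio*, *benu*).
The last vowel of *mokgi* is /i/, which is a front vowel, so the suffix is -mis, giving *mokgimis*.
Since the last vowel of *pinekha* is /a/ (a back vowel), it takes -do, giving *pinekhado*.

mokgimis, pinekhado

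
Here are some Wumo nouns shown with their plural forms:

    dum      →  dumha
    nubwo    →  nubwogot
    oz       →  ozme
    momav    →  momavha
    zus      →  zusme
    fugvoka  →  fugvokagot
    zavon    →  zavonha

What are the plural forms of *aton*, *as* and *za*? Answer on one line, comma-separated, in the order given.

The alternation tracks the final sound of the stem — -me when the stem ends in a sibilant (*oz*, *zus*); -ha when the stem ends in a non-sibilant consonant (*dum*, *momav*, *zavon*); -got when the stem ends in a vowel (*nubwo*, *fugvoka*).
*aton* — final sound /n/ (a non-sibilant consonant) → -ha → *atonha*.
*as*: final sound = /s/, a sibilant → -me → *asme*.
*za*: final sound = /a/, a vowel → -got → *zagot*.

atonha, asme, zagot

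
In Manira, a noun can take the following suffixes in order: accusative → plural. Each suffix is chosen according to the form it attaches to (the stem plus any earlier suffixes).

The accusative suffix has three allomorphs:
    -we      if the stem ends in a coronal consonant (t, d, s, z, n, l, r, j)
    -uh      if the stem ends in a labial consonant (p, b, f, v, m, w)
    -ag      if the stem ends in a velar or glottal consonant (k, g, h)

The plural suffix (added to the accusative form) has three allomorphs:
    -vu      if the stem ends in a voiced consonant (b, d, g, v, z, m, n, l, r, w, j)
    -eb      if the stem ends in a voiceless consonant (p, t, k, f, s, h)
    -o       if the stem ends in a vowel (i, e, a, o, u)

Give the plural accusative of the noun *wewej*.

*wewej*: final consonant = /j/, coronal → -we → *wewejwe*.
The accusative form *wewejwe*: final sound = /e/, a vowel → -o → *wewejweo*.

wewejweo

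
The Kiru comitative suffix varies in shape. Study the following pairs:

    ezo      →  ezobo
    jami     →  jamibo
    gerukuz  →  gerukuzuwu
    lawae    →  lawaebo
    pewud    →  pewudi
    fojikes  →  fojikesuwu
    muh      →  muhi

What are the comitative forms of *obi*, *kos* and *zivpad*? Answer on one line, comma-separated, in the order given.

obibo, kosuwu, zivpadi

The pattern is sibilance of the final sound: -uwu when the stem ends in a sibilant (*gerukuz*, *fojikes*); -i when the stem ends in a non-sibilant consonant (*pewud*, *muh*); -bo when the stem ends in a vowel (*ezo*, *jami*, *lawae*).
Since the final sound of *obi* is /i/ (a vowel), it takes -bo, giving *obibo*.
Since the final sound of *kos* is /s/ (a sibilant), it takes -uwu, giving *kosuwu*.
The final sound of *zivpad* is /d/, which is a non-sibilant consonant, so the suffix is -i, giving *zivpadi*.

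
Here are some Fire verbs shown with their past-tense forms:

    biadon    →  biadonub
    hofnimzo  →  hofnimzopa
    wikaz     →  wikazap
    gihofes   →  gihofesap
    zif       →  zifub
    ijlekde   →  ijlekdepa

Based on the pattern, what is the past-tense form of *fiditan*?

The alternation tracks the final sound of the stem — -ap when the stem ends in a sibilant (*wikaz*, *gihofes*); -ub when the stem ends in a non-sibilant consonant (*biadon*, *zif*); -pa when the stem ends in a vowel (*hofnimzo*, *ijlekde*).
*fiditan*: final sound = /n/, a non-sibilant consonant → -ub → *fiditanub*.

fiditanub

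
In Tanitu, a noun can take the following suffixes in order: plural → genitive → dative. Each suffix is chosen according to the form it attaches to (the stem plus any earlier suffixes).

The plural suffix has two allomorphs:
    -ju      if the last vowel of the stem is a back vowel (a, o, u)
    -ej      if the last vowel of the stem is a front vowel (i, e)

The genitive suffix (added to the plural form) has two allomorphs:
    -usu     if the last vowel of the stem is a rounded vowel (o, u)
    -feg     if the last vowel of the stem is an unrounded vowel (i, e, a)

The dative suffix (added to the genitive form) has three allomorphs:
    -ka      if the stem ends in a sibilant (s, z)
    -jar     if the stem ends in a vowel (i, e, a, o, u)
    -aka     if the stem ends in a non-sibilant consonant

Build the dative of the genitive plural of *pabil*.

pabilejfegaka

Since the last vowel of *pabil* is /i/ (a front vowel), it takes -ej, giving *pabilej*.
The plural form *pabilej* — last vowel /e/ (an unrounded vowel) → -feg → *pabilejfeg*.
Since the final sound of the genitive form *pabilejfeg* is /g/ (a non-sibilant consonant), it takes -aka, giving *pabilejfegaka*.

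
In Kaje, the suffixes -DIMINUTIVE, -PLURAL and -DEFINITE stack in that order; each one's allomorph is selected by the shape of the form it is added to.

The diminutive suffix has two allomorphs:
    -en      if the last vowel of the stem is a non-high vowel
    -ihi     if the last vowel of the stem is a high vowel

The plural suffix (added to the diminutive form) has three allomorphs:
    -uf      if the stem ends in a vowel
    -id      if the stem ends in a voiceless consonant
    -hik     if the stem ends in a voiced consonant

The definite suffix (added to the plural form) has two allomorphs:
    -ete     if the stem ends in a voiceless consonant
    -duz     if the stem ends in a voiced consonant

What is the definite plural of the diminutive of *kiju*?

*kiju* — last vowel /u/ (a high vowel) → -ihi → *kijuihi*.
The diminutive form *kijuihi*: final sound = /i/, a vowel → -uf → *kijuihiuf*.
Since the final consonant of the plural form *kijuihiuf* is /f/ (voiceless), it takes -ete, giving *kijuihiufete*.

kijuihiufete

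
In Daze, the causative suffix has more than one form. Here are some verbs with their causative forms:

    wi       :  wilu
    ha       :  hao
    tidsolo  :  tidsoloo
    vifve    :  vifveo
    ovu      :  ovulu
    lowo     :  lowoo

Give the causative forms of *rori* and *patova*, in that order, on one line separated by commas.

The pattern is height harmony: -lu when the last vowel of the stem is a high vowel (*wi*, *ovu*); -o when the last vowel of the stem is a non-high vowel (*ha*, *tidsolo*, *vifve*, *lowo*).
*rori* — last vowel /i/ (a high vowel) → -lu → *rorilu*.
Since the last vowel of *patova* is /a/ (a non-high vowel), it takes -o, giving *patovao*.

rorilu, patovao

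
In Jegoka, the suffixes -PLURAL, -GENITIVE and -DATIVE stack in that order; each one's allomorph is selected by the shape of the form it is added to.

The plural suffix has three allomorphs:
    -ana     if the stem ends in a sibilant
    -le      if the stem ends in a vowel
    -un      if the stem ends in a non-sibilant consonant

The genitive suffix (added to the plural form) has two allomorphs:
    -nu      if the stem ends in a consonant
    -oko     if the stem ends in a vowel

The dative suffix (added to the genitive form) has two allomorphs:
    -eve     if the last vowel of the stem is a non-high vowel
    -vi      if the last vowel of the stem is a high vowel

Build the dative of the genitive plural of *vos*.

vosanaokoeve

Since the final sound of *vos* is /s/ (a sibilant), it takes -ana, giving *vosana*.
The plural form *vosana*: final sound = /a/, a vowel → -oko → *vosanaoko*.
The genitive form *vosanaoko*: last vowel = /o/, a non-high vowel → -eve → *vosanaokoeve*.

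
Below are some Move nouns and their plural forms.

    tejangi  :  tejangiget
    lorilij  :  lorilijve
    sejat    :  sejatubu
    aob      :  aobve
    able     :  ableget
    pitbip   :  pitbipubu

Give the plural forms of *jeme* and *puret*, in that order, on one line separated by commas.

jemeget, puretubu

The alternation tracks the final sound of the stem — -ubu when the stem ends in a voiceless consonant (*sejat*, *pitbip*); -ve when the stem ends in a voiced consonant (*lorilij*, *aob*); -get when the stem ends in a vowel (*tejangi*, *able*).
*jeme*: final sound = /e/, a vowel → -get → *jemeget*.
Since the final sound of *puret* is /t/ (a voiceless consonant), it takes -ubu, giving *puretubu*.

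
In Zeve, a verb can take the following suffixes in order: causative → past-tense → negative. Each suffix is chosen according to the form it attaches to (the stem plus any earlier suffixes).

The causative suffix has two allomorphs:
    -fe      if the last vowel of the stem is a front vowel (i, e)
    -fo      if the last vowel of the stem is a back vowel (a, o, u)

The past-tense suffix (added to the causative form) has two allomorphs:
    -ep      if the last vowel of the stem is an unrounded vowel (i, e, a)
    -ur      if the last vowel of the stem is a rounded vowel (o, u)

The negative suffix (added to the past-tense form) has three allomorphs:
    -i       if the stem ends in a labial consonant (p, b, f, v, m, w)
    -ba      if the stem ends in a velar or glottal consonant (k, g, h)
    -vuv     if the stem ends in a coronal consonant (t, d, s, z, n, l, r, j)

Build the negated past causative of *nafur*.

nafurfourvuv

*nafur* — last vowel /u/ (a back vowel) → -fo → *nafurfo*.
Since the last vowel of the causative form *nafurfo* is /o/ (a rounded vowel), it takes -ur, giving *nafurfour*.
The past-tense form *nafurfour*: final consonant = /r/, coronal → -vuv → *nafurfourvuv*.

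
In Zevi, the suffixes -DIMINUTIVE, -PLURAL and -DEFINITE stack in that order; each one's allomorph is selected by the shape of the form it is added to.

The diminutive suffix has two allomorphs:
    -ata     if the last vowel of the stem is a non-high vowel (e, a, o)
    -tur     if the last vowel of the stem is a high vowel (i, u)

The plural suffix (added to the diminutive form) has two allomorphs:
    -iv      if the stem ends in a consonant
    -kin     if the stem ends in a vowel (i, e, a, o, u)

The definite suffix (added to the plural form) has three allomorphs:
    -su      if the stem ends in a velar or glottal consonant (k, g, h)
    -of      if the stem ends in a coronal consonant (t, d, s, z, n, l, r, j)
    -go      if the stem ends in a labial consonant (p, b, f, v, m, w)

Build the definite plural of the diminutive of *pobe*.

*pobe*: last vowel = /e/, a non-high vowel → -ata → *pobeata*.
The diminutive form *pobeata*: final sound = /a/, a vowel → -kin → *pobeatakin*.
Since the final consonant of the plural form *pobeatakin* is /n/ (coronal), it takes -of, giving *pobeatakinof*.

pobeatakinof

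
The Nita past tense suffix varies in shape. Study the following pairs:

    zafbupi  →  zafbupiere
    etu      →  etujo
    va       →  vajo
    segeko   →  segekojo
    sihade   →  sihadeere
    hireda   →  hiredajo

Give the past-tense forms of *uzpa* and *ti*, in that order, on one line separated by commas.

The suffix is conditioned by the last vowel: -ere when the last vowel of the stem is a front vowel (*zafbupi*, *sihade*); -jo when the last vowel of the stem is a back vowel (*etu*, *va*, *segeko*, *hireda*).
*uzpa*: last vowel = /a/, a back vowel → -jo → *uzpajo*.
*ti*: last vowel = /i/, a front vowel → -ere → *tiere*.

uzpajo, tiere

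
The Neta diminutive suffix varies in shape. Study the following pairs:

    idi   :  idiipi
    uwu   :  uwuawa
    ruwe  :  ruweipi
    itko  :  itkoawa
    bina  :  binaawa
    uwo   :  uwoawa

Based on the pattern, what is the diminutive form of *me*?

The suffix is conditioned by the last vowel: -ipi when the last vowel of the stem is a front vowel (*idi*, *ruwe*); -awa when the last vowel of the stem is a back vowel (*uwu*, *itko*, *bina*, *uwo*).
*me*: last vowel = /e/, a front vowel → -ipi → *meipi*.

meipi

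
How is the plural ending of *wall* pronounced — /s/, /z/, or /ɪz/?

/z/

The stem *wall* ends in a voiced non-sibilant sound.
The plural suffix surfaces as /ɪz/ after sibilants, /s/ after other voiceless consonants, and /z/ after other voiced sounds.
So the plural -s on *wall* is pronounced /z/.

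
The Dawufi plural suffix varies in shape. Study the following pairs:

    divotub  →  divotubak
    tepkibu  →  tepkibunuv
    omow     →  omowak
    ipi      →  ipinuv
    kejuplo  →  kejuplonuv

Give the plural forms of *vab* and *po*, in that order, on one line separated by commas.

vabak, ponuv

Looking at the final sound of each stem: -ak when the stem ends in a consonant (*divotub*, *omow*); -nuv when the stem ends in a vowel (*tepkibu*, *ipi*, *kejuplo*).
*vab* — final sound /b/ (a consonant) → -ak → *vabak*.
*po* — final sound /o/ (a vowel) → -nuv → *ponuv*.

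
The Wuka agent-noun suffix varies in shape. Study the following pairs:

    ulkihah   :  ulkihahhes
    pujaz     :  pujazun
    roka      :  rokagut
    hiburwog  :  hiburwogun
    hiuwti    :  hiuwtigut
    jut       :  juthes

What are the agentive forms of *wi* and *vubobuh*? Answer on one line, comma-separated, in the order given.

The alternation tracks the final sound of the stem — -hes when the stem ends in a voiceless consonant (*ulkihah*, *jut*); -un when the stem ends in a voiced consonant (*pujaz*, *hiburwog*); -gut when the stem ends in a vowel (*roka*, *hiuwti*).
*wi*: final sound = /i/, a vowel → -gut → *wigut*.
*vubobuh*: final sound = /h/, a voiceless consonant → -hes → *vubobuhhes*.

wigut, vubobuhhes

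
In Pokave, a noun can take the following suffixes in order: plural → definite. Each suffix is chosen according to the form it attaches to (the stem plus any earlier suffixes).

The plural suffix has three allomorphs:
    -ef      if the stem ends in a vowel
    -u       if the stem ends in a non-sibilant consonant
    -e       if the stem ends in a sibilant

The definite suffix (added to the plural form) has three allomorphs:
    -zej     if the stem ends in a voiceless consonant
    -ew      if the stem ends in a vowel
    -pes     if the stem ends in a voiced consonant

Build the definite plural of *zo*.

zoefzej

The final sound of *zo* is /o/, which is a vowel, so the plural suffix is -ef, giving *zoef*.
The plural form *zoef* — final sound /f/ (a voiceless consonant) → -zej → *zoefzej*.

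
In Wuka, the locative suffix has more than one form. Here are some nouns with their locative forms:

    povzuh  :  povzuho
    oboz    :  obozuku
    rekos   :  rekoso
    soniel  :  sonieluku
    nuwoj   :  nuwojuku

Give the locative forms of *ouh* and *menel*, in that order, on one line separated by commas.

ouho, meneluku

The suffix is conditioned by the final consonant: -o when the stem ends in a voiceless consonant (*povzuh*, *rekos*); -uku when the stem ends in a voiced consonant (*oboz*, *soniel*, *nuwoj*).
The final consonant of *ouh* is /h/, which is voiceless, so the suffix is -o, giving *ouho*.
Since the final consonant of *menel* is /l/ (voiced), it takes -uku, giving *meneluku*.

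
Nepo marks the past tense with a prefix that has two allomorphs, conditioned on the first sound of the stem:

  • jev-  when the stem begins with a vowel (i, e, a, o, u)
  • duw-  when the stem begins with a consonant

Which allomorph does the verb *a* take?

jev-

*a* — first sound /a/ (a vowel) → jev-.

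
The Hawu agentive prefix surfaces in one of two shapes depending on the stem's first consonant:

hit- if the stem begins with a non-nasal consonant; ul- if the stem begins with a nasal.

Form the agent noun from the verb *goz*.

*goz* — first consonant /g/ (non-nasal) → hit- → *hitgoz*.

hitgoz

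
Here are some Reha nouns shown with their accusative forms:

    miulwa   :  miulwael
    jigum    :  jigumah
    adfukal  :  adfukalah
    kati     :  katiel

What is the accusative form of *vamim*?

vamimah

The pattern is consonant vs. vowel: -ah when the stem ends in a consonant (*jigum*, *adfukal*); -el when the stem ends in a vowel (*miulwa*, *kati*).
*vamim*: final sound = /m/, a consonant → -ah → *vamimah*.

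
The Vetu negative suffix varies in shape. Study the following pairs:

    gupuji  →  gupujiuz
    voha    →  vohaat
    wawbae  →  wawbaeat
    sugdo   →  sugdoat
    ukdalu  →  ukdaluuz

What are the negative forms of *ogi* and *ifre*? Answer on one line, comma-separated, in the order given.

The alternation tracks the last vowel of the stem — -uz when the last vowel of the stem is a high vowel (*gupuji*, *ukdalu*); -at when the last vowel of the stem is a non-high vowel (*voha*, *wawbae*, *sugdo*).
The last vowel of *ogi* is /i/, which is a high vowel, so the suffix is -uz, giving *ogiuz*.
The last vowel of *ifre* is /e/, which is a non-high vowel, so the suffix is -at, giving *ifreat*.

ogiuz, ifreat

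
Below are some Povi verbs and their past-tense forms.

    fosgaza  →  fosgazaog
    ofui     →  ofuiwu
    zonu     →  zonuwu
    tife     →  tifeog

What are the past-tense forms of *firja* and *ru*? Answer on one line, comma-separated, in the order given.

The alternation tracks the last vowel of the stem — -wu when the last vowel of the stem is a high vowel (*ofui*, *zonu*); -og when the last vowel of the stem is a non-high vowel (*fosgaza*, *tife*).
*firja* — last vowel /a/ (a non-high vowel) → -og → *firjaog*.
Since the last vowel of *ru* is /u/ (a high vowel), it takes -wu, giving *ruwu*.

firjaog, ruwu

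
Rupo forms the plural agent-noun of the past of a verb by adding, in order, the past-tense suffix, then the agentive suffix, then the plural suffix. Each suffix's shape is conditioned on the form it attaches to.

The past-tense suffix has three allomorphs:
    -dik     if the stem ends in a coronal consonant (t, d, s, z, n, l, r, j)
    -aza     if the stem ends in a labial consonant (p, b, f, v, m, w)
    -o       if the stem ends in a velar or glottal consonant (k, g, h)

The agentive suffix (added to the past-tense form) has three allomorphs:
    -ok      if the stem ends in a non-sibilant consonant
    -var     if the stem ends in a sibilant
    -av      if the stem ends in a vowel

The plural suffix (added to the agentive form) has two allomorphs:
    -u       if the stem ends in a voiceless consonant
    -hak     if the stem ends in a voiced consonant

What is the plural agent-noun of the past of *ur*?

urdikoku

Since the final consonant of *ur* is /r/ (coronal), it takes -dik, giving *urdik*.
Since the final sound of the past-tense form *urdik* is /k/ (a non-sibilant consonant), it takes -ok, giving *urdikok*.
Since the final consonant of the agentive form *urdikok* is /k/ (voiceless), it takes -u, giving *urdikoku*.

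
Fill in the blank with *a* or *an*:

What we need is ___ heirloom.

an

The indefinite article is chosen by the initial *sound* of the following word, not its spelling.
*heirloom* begins with the sound /ɛ/ (silent h) — a vowel sound.
So the article is *an*: What we need is an heirloom.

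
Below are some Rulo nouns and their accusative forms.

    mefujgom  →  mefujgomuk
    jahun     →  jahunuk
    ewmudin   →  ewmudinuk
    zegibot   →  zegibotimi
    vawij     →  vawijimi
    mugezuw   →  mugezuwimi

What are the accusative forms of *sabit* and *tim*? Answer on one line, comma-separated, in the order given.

Looking at the final consonant of each stem: -uk when the stem ends in a nasal (*mefujgom*, *jahun*, *ewmudin*); -imi when the stem ends in a non-nasal consonant (*zegibot*, *vawij*, *mugezuw*).
*sabit* — final consonant /t/ (non-nasal) → -imi → *sabitimi*.
The final consonant of *tim* is /m/, which is a nasal, so the suffix is -uk, giving *timuk*.

sabitimi, timuk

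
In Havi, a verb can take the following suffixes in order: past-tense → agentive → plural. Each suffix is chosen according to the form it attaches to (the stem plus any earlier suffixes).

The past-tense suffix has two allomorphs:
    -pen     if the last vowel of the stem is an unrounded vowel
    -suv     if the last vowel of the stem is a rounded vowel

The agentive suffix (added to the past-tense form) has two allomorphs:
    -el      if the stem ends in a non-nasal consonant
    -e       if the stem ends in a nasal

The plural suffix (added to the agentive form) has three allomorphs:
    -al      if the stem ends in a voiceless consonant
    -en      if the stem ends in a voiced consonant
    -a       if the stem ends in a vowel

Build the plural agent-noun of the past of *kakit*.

*kakit*: last vowel = /i/, an unrounded vowel → -pen → *kakitpen*.
The final consonant of the past-tense form *kakitpen* is /n/, which is a nasal, so the agentive suffix is -e, giving *kakitpene*.
The final sound of the agentive form *kakitpene* is /e/, which is a vowel, so the plural suffix is -a, giving *kakitpenea*.

kakitpenea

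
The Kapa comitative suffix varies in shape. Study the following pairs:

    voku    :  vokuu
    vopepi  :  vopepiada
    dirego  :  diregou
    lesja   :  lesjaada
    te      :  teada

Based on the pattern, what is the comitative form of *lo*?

lou

The suffix is conditioned by the last vowel: -u when the last vowel of the stem is a rounded vowel (*voku*, *dirego*); -ada when the last vowel of the stem is an unrounded vowel (*vopepi*, *lesja*, *te*).
*lo*: last vowel = /o/, a rounded vowel → -u → *lou*.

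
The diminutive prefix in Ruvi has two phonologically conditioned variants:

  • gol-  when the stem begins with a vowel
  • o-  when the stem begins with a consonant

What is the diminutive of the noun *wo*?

*wo*: first sound = /w/, a consonant → o- → *owo*.

owo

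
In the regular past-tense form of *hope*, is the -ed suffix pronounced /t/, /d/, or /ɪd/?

/t/

The stem *hope* ends in a voiceless consonant other than /t/.
The -ed suffix is realized as /ɪd/ after /t, d/; as /t/ after other voiceless consonants; and as /d/ after other voiced sounds.
So -ed on *hope* is pronounced /t/.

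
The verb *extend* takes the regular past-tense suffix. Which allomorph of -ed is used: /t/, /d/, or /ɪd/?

/ɪd/

The stem *extend* ends in /t/ or /d/.
The -ed suffix is realized as /ɪd/ after /t, d/; as /t/ after other voiceless consonants; and as /d/ after other voiced sounds.
So -ed on *extend* is pronounced /ɪd/.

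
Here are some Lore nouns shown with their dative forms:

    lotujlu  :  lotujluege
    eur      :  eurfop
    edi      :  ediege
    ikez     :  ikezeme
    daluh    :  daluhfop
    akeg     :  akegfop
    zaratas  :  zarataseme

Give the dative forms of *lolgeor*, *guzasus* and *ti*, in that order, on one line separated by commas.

Looking at the final sound of each stem: -eme when the stem ends in a sibilant (*ikez*, *zaratas*); -fop when the stem ends in a non-sibilant consonant (*eur*, *daluh*, *akeg*); -ege when the stem ends in a vowel (*lotujlu*, *edi*).
Since the final sound of *lolgeor* is /r/ (a non-sibilant consonant), it takes -fop, giving *lolgeorfop*.
*guzasus*: final sound = /s/, a sibilant → -eme → *guzasuseme*.
The final sound of *ti* is /i/, which is a vowel, so the suffix is -ege, giving *tiege*.

lolgeorfop, guzasuseme, tiege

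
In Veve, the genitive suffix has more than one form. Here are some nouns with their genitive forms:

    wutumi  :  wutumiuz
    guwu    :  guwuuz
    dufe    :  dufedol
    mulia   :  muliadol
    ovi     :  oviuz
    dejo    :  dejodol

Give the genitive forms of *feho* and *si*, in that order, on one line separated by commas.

fehodol, siuz

The pattern is height harmony: -uz when the last vowel of the stem is a high vowel (*wutumi*, *guwu*, *ovi*); -dol when the last vowel of the stem is a non-high vowel (*dufe*, *mulia*, *dejo*).
*feho*: last vowel = /o/, a non-high vowel → -dol → *fehodol*.
Since the last vowel of *si* is /i/ (a high vowel), it takes -uz, giving *siuz*.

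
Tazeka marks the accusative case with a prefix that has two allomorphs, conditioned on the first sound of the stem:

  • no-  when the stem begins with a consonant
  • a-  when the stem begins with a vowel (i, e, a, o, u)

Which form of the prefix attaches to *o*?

*o*: first sound = /o/, a vowel → a-.

a-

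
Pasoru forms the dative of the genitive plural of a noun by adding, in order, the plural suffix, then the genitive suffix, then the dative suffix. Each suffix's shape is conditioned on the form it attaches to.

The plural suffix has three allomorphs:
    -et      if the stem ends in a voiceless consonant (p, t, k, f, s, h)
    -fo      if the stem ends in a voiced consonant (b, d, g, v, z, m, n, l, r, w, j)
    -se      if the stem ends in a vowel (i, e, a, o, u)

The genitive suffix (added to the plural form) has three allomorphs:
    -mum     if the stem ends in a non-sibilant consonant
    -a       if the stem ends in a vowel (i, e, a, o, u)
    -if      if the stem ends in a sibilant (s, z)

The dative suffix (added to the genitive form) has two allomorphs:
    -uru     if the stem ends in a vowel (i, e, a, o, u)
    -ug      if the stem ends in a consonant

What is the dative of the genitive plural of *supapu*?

Since the final sound of *supapu* is /u/ (a vowel), it takes -se, giving *supapuse*.
The final sound of the plural form *supapuse* is /e/, which is a vowel, so the genitive suffix is -a, giving *supapusea*.
The genitive form *supapusea*: final sound = /a/, a vowel → -uru → *supapuseauru*.

supapuseauru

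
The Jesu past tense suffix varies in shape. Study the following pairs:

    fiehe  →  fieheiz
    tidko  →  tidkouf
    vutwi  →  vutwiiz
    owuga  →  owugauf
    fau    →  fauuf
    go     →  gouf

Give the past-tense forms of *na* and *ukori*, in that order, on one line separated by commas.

nauf, ukoriiz

The alternation tracks the last vowel of the stem — -iz when the last vowel of the stem is a front vowel (*fiehe*, *vutwi*); -uf when the last vowel of the stem is a back vowel (*tidko*, *owuga*, *fau*, *go*).
The last vowel of *na* is /a/, which is a back vowel, so the suffix is -uf, giving *nauf*.
The last vowel of *ukori* is /i/, which is a front vowel, so the suffix is -iz, giving *ukoriiz*.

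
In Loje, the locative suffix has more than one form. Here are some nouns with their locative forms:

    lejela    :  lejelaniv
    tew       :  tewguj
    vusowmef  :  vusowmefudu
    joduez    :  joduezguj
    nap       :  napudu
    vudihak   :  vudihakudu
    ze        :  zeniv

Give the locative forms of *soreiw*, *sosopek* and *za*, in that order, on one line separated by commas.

The pattern is voicing of the final sound: -udu when the stem ends in a voiceless consonant (*vusowmef*, *nap*, *vudihak*); -guj when the stem ends in a voiced consonant (*tew*, *joduez*); -niv when the stem ends in a vowel (*lejela*, *ze*).
*soreiw*: final sound = /w/, a voiced consonant → -guj → *soreiwguj*.
*sosopek* — final sound /k/ (a voiceless consonant) → -udu → *sosopekudu*.
Since the final sound of *za* is /a/ (a vowel), it takes -niv, giving *zaniv*.

soreiwguj, sosopekudu, zaniv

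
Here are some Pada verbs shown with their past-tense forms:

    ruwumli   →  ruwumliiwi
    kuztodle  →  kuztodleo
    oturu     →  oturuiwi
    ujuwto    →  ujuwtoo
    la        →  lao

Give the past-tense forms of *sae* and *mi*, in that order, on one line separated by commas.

The pattern is height harmony: -iwi when the last vowel of the stem is a high vowel (*ruwumli*, *oturu*); -o when the last vowel of the stem is a non-high vowel (*kuztodle*, *ujuwto*, *la*).
The last vowel of *sae* is /e/, which is a non-high vowel, so the suffix is -o, giving *saeo*.
Since the last vowel of *mi* is /i/ (a high vowel), it takes -iwi, giving *miiwi*.

saeo, miiwi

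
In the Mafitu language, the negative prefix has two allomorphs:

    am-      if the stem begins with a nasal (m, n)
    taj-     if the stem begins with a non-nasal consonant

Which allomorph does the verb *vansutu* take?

*vansutu* — first consonant /v/ (non-nasal) → taj-.

taj-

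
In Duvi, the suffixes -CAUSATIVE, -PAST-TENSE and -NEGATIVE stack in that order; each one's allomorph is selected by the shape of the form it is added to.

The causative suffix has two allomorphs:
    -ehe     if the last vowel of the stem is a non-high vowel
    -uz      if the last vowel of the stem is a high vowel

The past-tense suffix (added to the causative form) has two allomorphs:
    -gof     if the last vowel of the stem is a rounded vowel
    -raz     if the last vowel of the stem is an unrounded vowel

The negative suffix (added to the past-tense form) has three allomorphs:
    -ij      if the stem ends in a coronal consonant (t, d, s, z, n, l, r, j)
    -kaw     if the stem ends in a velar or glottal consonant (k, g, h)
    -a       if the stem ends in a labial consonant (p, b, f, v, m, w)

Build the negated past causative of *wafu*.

*wafu*: last vowel = /u/, a high vowel → -uz → *wafuuz*.
The causative form *wafuuz* — last vowel /u/ (a rounded vowel) → -gof → *wafuuzgof*.
The past-tense form *wafuuzgof* — final consonant /f/ (labial) → -a → *wafuuzgofa*.

wafuuzgofa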